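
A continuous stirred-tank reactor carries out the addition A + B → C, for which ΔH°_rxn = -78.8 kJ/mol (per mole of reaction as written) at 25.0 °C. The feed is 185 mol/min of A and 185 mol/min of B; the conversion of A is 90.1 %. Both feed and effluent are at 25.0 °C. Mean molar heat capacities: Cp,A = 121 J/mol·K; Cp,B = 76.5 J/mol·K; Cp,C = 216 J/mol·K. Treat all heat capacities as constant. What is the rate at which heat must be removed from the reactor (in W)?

Q_out = 219000 W

Extent of reaction ξ = 0.901 × 185 = 166.69 mol/min
Reaction term: ξ·ΔH°_rxn = 166.69 × -78.8 = -13135 kJ/min
Q = ΔH = -13135 kJ/min = -218.91 kW
Heat removed = 218910 W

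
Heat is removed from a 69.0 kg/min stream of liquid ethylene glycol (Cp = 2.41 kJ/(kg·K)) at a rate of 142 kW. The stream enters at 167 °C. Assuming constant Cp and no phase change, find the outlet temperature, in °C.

Q = 142 kW = 8520 kJ/min
ΔT = Q/(ṁ·Cp) = 8520/(69.0×2.41) = 51.236 K
T_out = 167 − 51.236 = 115.76 °C

T_out = 116 °C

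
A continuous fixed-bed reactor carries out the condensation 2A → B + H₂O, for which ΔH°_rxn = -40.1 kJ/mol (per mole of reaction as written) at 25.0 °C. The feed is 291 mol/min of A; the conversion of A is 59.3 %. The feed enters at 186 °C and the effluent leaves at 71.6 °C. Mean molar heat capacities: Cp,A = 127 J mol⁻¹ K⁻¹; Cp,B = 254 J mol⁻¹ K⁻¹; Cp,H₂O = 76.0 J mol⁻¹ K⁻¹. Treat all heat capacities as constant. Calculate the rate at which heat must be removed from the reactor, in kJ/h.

Q_out = 443000 kJ/h

Extent of reaction ξ = 0.593 × 291 / 2 = 86.281 mol/min
Reaction term: ξ·ΔH°_rxn = 86.281 × -40.1 = -3459.9 kJ/min
Sensible, feed 186→25 °C: -5950.1 kJ/min
Outlet flows (mol/min): A 118.44, B 86.281, H₂O 86.281
Sensible, products 25→71.6 °C: 2027.8 kJ/min
Q = ΔH = -7382.2 kJ/min = -123.04 kW
Heat removed = 442930 kJ/h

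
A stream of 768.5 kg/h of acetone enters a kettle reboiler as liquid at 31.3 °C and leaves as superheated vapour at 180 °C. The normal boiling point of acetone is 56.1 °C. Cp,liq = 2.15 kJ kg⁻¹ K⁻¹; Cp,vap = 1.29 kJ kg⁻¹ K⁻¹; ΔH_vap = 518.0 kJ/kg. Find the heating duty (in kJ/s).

Q = 156 kJ/s

liquid 31.3→56.1 °C: 53.32 kJ/kg
vaporisation at 56.1 °C: 518 kJ/kg
vapour 56.1→180 °C: 159.83 kJ/kg
Δh = 53.32 + 518 + 159.83 = 731.15 kJ/kg
Q = ṁ·Δh = 768.5 kg/h × 731.15 kJ/kg = 561890 kJ/h
|Q| = 156.08 kW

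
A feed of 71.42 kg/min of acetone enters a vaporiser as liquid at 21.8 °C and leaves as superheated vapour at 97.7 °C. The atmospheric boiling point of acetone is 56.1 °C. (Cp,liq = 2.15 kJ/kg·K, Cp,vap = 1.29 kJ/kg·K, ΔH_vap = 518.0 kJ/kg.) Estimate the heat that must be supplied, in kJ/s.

Q = 768 kJ/s

liquid 21.8→56.1 °C: 73.745 kJ/kg
vaporisation at 56.1 °C: 518 kJ/kg
vapour 56.1→97.7 °C: 53.664 kJ/kg
Δh = 73.745 + 518 + 53.664 = 645.41 kJ/kg
Q = ṁ·Δh = 71.42 kg/min × 645.41 kJ/kg = 46095 kJ/min
|Q| = 768.25 kW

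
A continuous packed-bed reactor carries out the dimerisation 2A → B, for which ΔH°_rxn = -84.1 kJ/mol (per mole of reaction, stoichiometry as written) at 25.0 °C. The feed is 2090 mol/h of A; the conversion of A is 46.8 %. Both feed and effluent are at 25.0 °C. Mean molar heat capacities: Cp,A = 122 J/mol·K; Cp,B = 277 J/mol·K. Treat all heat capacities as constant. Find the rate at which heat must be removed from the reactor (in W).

Extent of reaction ξ = 0.468 × 2090 / 2 = 489.06 mol/h
Reaction term: ξ·ΔH°_rxn = 489.06 × -84.1 = -41130 kJ/h
Q = ΔH = -41130 kJ/h = -11.425 kW
Heat removed = 11425 W

Q_out = 11400 W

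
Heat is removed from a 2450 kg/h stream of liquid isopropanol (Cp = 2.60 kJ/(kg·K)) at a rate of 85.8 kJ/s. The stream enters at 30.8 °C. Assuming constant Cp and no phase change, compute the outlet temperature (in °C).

T_out = -17.7 °C

Q = 85.8 kJ/s = 308880 kJ/h
ΔT = Q/(ṁ·Cp) = 308880/(2450×2.60) = 48.49 K
T_out = 30.8 − 48.49 = -17.69 °C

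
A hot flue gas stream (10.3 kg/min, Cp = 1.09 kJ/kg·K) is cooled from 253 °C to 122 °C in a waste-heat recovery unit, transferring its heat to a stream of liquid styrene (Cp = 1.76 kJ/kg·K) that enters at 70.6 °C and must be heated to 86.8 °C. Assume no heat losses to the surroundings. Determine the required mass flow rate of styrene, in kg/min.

ṁ_c = 51.6 kg/min

Heat released by hot stream: Q = 10.3 × 1.09 × (253 − 122) = 1470.7 kJ/min
Energy balance on cold side (adiabatic exchanger): Q = ṁ_c·Cp_c·(T_c,out − T_c,in)
ṁ_c = 1470.7 / [1.76 × (86.8 − 70.6)] = 51.583 kg/min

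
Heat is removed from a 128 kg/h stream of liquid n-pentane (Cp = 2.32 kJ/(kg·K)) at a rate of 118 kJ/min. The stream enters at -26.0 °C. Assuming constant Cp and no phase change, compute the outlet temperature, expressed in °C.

Q = 118 kJ/min = 7080 kJ/h
ΔT = Q/(ṁ·Cp) = 7080/(128×2.32) = 23.842 K
T_out = -26.0 − 23.842 = -49.842 °C

T_out = -49.8 °C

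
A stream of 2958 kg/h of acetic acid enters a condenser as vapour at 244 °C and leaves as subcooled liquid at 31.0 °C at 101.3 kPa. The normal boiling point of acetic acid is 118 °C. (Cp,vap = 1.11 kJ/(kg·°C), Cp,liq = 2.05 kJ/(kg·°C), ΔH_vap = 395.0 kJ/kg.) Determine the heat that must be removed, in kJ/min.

Q_c = 35200 kJ/min

vapour 244→118 °C: -139.86 kJ/kg
condensation at 118 °C: -395 kJ/kg
liquid 118→31.0 °C: -178.35 kJ/kg
Δh = -139.86 + -395 + -178.35 = -713.21 kJ/kg
Q = ṁ·Δh = 2958 kg/h × -713.21 kJ/kg = -2.1097e+06 kJ/h
|Q| = 586.02 kW = 35161 kJ/min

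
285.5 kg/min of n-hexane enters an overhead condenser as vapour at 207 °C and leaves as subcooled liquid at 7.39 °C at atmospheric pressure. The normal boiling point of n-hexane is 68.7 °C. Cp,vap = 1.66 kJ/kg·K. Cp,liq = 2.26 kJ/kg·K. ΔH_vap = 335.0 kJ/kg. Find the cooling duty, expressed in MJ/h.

vapour 207→68.7 °C: -229.58 kJ/kg
condensation at 68.7 °C: -335 kJ/kg
liquid 68.7→7.39 °C: -138.56 kJ/kg
Δh = -229.58 + -335 + -138.56 = -703.14 kJ/kg
Q = ṁ·Δh = 285.5 kg/min × -703.14 kJ/kg = -200750 kJ/min
|Q| = 3345.8 kW = 12045 MJ/h

Q_c = 12000 MJ/h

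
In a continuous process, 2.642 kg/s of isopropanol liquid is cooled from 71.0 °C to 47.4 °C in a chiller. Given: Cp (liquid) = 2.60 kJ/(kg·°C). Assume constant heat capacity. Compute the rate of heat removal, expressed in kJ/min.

Q = ṁ·Cp·ΔT = 2.642 × 2.60 × (47.4 − 71.0) = -162.11 kJ/s
Cooling duty = 9726.8 kJ/min

Q_c = 9730 kJ/min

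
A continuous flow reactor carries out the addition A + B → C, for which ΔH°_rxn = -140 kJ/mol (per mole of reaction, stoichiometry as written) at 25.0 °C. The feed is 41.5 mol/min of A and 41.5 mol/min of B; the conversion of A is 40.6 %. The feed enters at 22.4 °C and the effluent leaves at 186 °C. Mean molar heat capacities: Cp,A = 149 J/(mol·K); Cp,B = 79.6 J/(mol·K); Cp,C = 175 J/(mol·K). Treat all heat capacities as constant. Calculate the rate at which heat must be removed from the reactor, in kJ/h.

Extent of reaction ξ = 0.406 × 41.5 = 16.849 mol/min
Reaction term: ξ·ΔH°_rxn = 16.849 × -140 = -2358.9 kJ/min
Sensible, feed 22.4→25 °C: 24.666 kJ/min
Outlet flows (mol/min): A 24.651, B 24.651, C 16.849
Sensible, products 25→186 °C: 1382 kJ/min
Q = ΔH = -952.2 kJ/min = -15.87 kW
Heat removed = 57132 kJ/h

Q_out = 57100 kJ/h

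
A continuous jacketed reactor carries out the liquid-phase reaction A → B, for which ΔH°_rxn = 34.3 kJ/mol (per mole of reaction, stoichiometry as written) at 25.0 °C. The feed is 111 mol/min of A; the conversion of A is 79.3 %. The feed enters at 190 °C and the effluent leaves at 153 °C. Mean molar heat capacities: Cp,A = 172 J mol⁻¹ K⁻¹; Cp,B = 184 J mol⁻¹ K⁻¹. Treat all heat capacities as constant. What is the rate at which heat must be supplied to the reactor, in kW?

Extent of reaction ξ = 0.793 × 111 = 88.023 mol/min
Reaction term: ξ·ΔH°_rxn = 88.023 × 34.3 = 3019.2 kJ/min
Sensible, feed 190→25 °C: -3150.2 kJ/min
Outlet flows (mol/min): A 22.977, B 88.023
Sensible, products 25→153 °C: 2579 kJ/min
Q = ΔH = 2448 kJ/min = 40.8 kW
Heat supplied = 40.8 kW

Q_in = 40.8 kW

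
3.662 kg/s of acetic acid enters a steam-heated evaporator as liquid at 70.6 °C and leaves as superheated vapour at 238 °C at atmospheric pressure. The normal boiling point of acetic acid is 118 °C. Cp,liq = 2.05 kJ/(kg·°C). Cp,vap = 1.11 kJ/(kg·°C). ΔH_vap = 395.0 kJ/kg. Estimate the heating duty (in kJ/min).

liquid 70.6→118 °C: 97.17 kJ/kg
vaporisation at 118 °C: 395 kJ/kg
vapour 118→238 °C: 133.2 kJ/kg
Δh = 97.17 + 395 + 133.2 = 625.37 kJ/kg
Q = ṁ·Δh = 3.662 kg/s × 625.37 kJ/kg = 2290.1 kJ/s
|Q| = 2290.1 kW = 137410 kJ/min

Q = 137000 kJ/min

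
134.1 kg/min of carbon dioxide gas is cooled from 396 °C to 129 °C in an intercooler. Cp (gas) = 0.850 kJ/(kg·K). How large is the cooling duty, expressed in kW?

Q_c = 507 kW

Q = ṁ·Cp·ΔT = 134.1 × 0.850 × (129 − 396) = -30434 kJ/min
Converting: 30434 / 60 s = 507.23 kW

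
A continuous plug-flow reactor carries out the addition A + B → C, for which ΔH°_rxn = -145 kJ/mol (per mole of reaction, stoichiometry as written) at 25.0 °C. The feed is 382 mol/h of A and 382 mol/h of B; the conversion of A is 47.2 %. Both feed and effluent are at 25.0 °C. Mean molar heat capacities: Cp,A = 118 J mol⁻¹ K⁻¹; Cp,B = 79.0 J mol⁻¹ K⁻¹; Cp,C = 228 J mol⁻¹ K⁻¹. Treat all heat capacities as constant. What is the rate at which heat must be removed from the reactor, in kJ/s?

Q_out = 7.26 kJ/s

Extent of reaction ξ = 0.472 × 382 = 180.3 mol/h
Reaction term: ξ·ΔH°_rxn = 180.3 × -145 = -26144 kJ/h
Q = ΔH = -26144 kJ/h = -7.2622 kW
Heat removed = 7.2622 kJ/s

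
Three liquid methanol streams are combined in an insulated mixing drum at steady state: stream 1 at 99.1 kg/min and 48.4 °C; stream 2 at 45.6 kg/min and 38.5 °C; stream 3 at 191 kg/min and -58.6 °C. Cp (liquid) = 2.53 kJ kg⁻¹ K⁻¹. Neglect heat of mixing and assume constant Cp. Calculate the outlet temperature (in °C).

T_out = -13.8 °C

Energy balance with Q = 0: Σ ṁᵢCp,ᵢ(T_out − Tᵢ) = 0
Σ ṁᵢCp,ᵢTᵢ = 99.1×2.53×48.4 + 45.6×2.53×38.5 + 191×2.53×-58.6 = -11741
Σ ṁᵢCp,ᵢ = 99.1×2.53 + 45.6×2.53 + 191×2.53 = 849.32
T_out = -11741 / 849.32 = -13.824 °C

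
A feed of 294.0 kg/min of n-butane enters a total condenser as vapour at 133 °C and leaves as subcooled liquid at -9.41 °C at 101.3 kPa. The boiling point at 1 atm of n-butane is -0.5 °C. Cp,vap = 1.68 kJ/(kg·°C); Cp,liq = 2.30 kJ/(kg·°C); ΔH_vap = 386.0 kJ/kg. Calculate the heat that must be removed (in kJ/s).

Q_c = 3090 kJ/s

vapour 133→-0.5 °C: -224.28 kJ/kg
condensation at -0.5 °C: -386 kJ/kg
liquid -0.5→-9.41 °C: -20.493 kJ/kg
Δh = -224.28 + -386 + -20.493 = -630.77 kJ/kg
Q = ṁ·Δh = 294.0 kg/min × -630.77 kJ/kg = -185450 kJ/min
|Q| = 3090.8 kW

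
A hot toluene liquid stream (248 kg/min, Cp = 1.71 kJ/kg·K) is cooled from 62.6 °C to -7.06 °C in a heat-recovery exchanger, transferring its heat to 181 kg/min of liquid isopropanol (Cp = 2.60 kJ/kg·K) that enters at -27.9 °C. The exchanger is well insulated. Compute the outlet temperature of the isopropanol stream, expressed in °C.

Heat released by hot stream: Q = 248 × 1.71 × (62.6 − -7.06) = 29541 kJ/min
Energy balance on cold side (adiabatic exchanger): Q = ṁ_c·Cp_c·(T_c,out − T_c,in)
T_c,out = -27.9 + 29541/(181 × 2.60) = 34.874 °C

T_c,out = 34.9 °C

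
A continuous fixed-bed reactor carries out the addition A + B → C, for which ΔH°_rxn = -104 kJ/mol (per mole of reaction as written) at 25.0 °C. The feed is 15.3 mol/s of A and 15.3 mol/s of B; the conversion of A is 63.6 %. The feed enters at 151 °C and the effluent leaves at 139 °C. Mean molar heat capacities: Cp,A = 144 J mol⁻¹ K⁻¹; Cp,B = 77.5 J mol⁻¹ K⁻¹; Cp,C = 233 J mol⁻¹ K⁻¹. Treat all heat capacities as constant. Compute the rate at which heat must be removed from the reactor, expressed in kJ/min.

Q_out = 62400 kJ/min

Extent of reaction ξ = 0.636 × 15.3 = 9.7308 mol/s
Reaction term: ξ·ΔH°_rxn = 9.7308 × -104 = -1012 kJ/s
Sensible, feed 151→25 °C: -427.01 kJ/s
Outlet flows (mol/s): A 5.5692, B 5.5692, C 9.7308
Sensible, products 25→139 °C: 399.1 kJ/s
Q = ΔH = -1039.9 kJ/s = -1039.9 kW
Heat removed = 62395 kJ/min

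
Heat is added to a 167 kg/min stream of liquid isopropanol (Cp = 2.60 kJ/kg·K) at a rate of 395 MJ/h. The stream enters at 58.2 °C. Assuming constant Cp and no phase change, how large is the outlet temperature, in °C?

Q = 395 MJ/h = 6583.3 kJ/min
ΔT = Q/(ṁ·Cp) = 6583.3/(167×2.60) = 15.162 K
T_out = 58.2 + 15.162 = 73.362 °C

T_out = 73.4 °C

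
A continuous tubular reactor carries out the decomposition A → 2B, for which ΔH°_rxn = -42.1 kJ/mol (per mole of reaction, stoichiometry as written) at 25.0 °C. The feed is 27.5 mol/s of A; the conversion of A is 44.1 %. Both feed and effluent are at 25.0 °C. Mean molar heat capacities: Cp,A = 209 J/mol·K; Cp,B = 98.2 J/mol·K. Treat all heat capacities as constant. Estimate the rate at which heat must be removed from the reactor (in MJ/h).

Extent of reaction ξ = 0.441 × 27.5 = 12.127 mol/s
Reaction term: ξ·ΔH°_rxn = 12.127 × -42.1 = -510.57 kJ/s
Q = ΔH = -510.57 kJ/s = -510.57 kW
Heat removed = 1838 MJ/h

Q_out = 1840 MJ/h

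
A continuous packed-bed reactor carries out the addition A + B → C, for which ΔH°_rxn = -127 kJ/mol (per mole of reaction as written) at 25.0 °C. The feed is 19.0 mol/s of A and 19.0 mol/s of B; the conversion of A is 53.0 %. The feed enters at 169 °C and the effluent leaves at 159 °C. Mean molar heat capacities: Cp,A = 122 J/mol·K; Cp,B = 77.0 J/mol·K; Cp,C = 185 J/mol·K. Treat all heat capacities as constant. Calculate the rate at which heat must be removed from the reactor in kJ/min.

Extent of reaction ξ = 0.530 × 19.0 = 10.07 mol/s
Reaction term: ξ·ΔH°_rxn = 10.07 × -127 = -1278.9 kJ/s
Sensible, feed 169→25 °C: -544.46 kJ/s
Outlet flows (mol/s): A 8.93, B 8.93, C 10.07
Sensible, products 25→159 °C: 487.76 kJ/s
Q = ΔH = -1335.6 kJ/s = -1335.6 kW
Heat removed = 80135 kJ/min

Q_out = 80100 kJ/min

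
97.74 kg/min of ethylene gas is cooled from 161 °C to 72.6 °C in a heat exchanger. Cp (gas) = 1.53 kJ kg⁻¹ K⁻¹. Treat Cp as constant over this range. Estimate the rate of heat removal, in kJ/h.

Q = ṁ·Cp·ΔT = 97.74 × 1.53 × (72.6 − 161) = -13220 kJ/min
Converting: 13220 / 60 s = 220.33 kW
Cooling duty = 793170 kJ/h

Q_c = 793000 kJ/h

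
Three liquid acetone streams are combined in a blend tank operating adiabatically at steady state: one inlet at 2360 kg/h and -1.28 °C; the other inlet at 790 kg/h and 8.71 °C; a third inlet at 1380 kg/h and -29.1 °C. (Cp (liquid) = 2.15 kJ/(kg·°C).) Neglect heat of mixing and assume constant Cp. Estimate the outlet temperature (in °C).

T_out = -8.01 °C

No heat crosses the boundary, so H_out = H_in.
Σ ṁᵢCp,ᵢTᵢ = 2360×2.15×-1.28 + 790×2.15×8.71 + 1380×2.15×-29.1 = -78040
Σ ṁᵢCp,ᵢ = 2360×2.15 + 790×2.15 + 1380×2.15 = 9739.5
T_out = -78040 / 9739.5 = -8.0128 °C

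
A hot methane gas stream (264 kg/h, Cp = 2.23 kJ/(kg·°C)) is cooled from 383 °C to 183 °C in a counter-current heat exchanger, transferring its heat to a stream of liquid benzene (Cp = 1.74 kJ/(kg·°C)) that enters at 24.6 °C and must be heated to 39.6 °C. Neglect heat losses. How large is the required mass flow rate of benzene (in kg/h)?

Heat released by hot stream: Q = 264 × 2.23 × (383 − 183) = 117740 kJ/h
Energy balance on cold side (adiabatic exchanger): Q = ṁ_c·Cp_c·(T_c,out − T_c,in)
ṁ_c = 117740 / [1.74 × (39.6 − 24.6)] = 4511.3 kg/h

ṁ_c = 4510 kg/h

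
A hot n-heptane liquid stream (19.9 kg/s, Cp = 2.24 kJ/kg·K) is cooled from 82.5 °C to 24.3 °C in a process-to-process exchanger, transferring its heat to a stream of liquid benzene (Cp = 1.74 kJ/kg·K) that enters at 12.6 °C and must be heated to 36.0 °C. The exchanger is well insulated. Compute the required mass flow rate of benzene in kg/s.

Heat released by hot stream: Q = 19.9 × 2.24 × (82.5 − 24.3) = 2594.3 kJ/s
Energy balance on cold side (adiabatic exchanger): Q = ṁ_c·Cp_c·(T_c,out − T_c,in)
ṁ_c = 2594.3 / [1.74 × (36.0 − 12.6)] = 63.718 kg/s

ṁ_c = 63.7 kg/s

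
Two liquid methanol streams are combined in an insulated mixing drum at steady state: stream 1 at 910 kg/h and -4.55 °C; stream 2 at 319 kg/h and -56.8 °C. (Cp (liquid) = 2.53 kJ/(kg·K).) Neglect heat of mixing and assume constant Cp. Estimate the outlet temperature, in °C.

T_out = -18.1 °C

Adiabatic, steady state ⇒ Σ ṁᵢCp,ᵢ(T_out − Tᵢ) = 0
Σ ṁᵢCp,ᵢTᵢ = 910×2.53×-4.55 + 319×2.53×-56.8 = -56317
Σ ṁᵢCp,ᵢ = 910×2.53 + 319×2.53 = 3109.4
T_out = -56317 / 3109.4 = -18.112 °C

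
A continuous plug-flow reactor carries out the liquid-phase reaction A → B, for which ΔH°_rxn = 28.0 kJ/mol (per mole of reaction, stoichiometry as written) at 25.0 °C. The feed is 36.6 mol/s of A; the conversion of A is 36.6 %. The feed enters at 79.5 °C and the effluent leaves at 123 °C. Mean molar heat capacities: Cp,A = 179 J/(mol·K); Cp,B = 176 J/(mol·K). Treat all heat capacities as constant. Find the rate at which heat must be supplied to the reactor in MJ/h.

Q_in = 2360 MJ/h

Extent of reaction ξ = 0.366 × 36.6 = 13.396 mol/s
Reaction term: ξ·ΔH°_rxn = 13.396 × 28.0 = 375.08 kJ/s
Sensible, feed 79.5→25 °C: -357.05 kJ/s
Outlet flows (mol/s): A 23.204, B 13.396
Sensible, products 25→123 °C: 638.1 kJ/s
Q = ΔH = 656.12 kJ/s = 656.12 kW
Heat supplied = 2362 MJ/h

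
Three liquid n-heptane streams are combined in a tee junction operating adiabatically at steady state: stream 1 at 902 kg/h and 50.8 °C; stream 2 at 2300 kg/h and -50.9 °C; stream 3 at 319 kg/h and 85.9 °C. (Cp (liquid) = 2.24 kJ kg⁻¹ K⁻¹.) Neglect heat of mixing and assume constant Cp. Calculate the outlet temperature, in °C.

T_out = -12.5 °C

No heat crosses the boundary, so H_out = H_in.
Σ ṁᵢCp,ᵢTᵢ = 902×2.24×50.8 + 2300×2.24×-50.9 + 319×2.24×85.9 = -98216
Σ ṁᵢCp,ᵢ = 902×2.24 + 2300×2.24 + 319×2.24 = 7887
T_out = -98216 / 7887 = -12.453 °C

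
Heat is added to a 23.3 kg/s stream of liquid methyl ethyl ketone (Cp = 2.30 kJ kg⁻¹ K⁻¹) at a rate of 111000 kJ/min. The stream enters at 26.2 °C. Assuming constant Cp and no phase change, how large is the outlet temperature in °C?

Q = 111000 kJ/min = 1850 kJ/s
ΔT = Q/(ṁ·Cp) = 1850/(23.3×2.30) = 34.521 K
T_out = 26.2 + 34.521 = 60.721 °C

T_out = 60.7 °C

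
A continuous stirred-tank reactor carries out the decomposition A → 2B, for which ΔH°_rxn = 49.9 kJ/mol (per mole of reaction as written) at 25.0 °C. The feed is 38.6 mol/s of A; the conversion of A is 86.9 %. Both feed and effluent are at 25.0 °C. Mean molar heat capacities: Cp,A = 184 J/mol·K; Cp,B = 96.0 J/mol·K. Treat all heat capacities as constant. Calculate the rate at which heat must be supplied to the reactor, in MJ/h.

Q_in = 6030 MJ/h

Extent of reaction ξ = 0.869 × 38.6 = 33.543 mol/s
Reaction term: ξ·ΔH°_rxn = 33.543 × 49.9 = 1673.8 kJ/s
Q = ΔH = 1673.8 kJ/s = 1673.8 kW
Heat supplied = 6025.7 MJ/h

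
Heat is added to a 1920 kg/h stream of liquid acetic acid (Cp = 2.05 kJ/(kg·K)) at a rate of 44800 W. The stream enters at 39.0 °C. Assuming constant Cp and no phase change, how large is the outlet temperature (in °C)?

T_out = 80.0 °C

Q = 44800 W = 161280 kJ/h
ΔT = Q/(ṁ·Cp) = 161280/(1920×2.05) = 40.976 K
T_out = 39.0 + 40.976 = 79.976 °C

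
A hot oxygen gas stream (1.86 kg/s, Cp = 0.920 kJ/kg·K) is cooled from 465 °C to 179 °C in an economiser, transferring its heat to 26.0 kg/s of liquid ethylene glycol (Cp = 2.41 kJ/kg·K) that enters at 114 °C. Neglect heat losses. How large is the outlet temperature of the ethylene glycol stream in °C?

T_c,out = 122 °C

Heat released by hot stream: Q = 1.86 × 0.920 × (465 − 179) = 489.4 kJ/s
Energy balance on cold side (adiabatic exchanger): Q = ṁ_c·Cp_c·(T_c,out − T_c,in)
T_c,out = 114 + 489.4/(26.0 × 2.41) = 121.81 °C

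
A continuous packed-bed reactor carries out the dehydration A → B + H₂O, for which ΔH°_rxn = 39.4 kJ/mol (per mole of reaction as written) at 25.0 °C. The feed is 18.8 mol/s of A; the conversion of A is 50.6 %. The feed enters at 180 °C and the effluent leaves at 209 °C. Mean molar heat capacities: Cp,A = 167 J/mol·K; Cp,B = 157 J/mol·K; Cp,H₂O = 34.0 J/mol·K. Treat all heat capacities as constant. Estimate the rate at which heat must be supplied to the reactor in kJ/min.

Extent of reaction ξ = 0.506 × 18.8 = 9.5128 mol/s
Reaction term: ξ·ΔH°_rxn = 9.5128 × 39.4 = 374.8 kJ/s
Sensible, feed 180→25 °C: -486.64 kJ/s
Outlet flows (mol/s): A 9.2872, B 9.5128, H₂O 9.5128
Sensible, products 25→209 °C: 619.69 kJ/s
Q = ΔH = 507.86 kJ/s = 507.86 kW
Heat supplied = 30472 kJ/min

Q_in = 30500 kJ/min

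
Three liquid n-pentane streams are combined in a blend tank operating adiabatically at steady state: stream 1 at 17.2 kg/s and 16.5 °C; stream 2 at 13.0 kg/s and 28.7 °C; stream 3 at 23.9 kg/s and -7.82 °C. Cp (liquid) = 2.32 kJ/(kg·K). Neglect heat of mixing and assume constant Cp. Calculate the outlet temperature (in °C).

No heat crosses the boundary, so H_out = H_in.
T_out = Σ ṁᵢCp,ᵢTᵢ / Σ ṁᵢCp,ᵢ
      = 1090.4 / 125.51 = 8.6877 °C

T_out = 8.69 °C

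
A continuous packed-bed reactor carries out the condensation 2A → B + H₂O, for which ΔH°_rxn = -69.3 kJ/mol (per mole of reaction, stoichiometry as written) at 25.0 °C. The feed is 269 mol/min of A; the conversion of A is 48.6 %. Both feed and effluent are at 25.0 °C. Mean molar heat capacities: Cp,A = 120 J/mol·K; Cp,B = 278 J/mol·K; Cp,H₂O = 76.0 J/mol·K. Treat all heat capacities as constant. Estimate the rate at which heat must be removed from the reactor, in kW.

Extent of reaction ξ = 0.486 × 269 / 2 = 65.367 mol/min
Reaction term: ξ·ΔH°_rxn = 65.367 × -69.3 = -4529.9 kJ/min
Q = ΔH = -4529.9 kJ/min = -75.499 kW
Heat removed = 75.499 kW

Q_out = 75.5 kW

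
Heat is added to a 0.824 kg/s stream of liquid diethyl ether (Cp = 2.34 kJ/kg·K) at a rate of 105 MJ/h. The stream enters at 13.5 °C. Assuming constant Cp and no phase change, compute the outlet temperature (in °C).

Q = 105 MJ/h = 29.167 kJ/s
ΔT = Q/(ṁ·Cp) = 29.167/(0.824×2.34) = 15.127 K
T_out = 13.5 + 15.127 = 28.627 °C

T_out = 28.6 °C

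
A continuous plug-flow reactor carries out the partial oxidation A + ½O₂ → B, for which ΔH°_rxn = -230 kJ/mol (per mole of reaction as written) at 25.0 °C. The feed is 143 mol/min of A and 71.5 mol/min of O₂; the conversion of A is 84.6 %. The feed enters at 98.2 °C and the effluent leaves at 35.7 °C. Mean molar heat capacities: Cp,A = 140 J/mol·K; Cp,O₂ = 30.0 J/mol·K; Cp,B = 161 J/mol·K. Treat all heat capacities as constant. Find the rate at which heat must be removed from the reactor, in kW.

Q_out = 487 kW

Extent of reaction ξ = 0.846 × 143 = 120.98 mol/min
Reaction term: ξ·ΔH°_rxn = 120.98 × -230 = -27825 kJ/min
Sensible, feed 98.2→25 °C: -1622.5 kJ/min
Outlet flows (mol/min): A 22.022, O₂ 11.011, B 120.98
Sensible, products 25→35.7 °C: 244.93 kJ/min
Q = ΔH = -29202 kJ/min = -486.71 kW
Heat removed = 486.71 kW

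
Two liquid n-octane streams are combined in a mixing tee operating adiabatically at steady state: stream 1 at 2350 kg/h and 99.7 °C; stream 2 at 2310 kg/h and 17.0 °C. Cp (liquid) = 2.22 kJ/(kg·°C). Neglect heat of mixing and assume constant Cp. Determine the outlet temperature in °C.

T_out = 58.7 °C

Energy balance with Q = 0: Σ ṁᵢCp,ᵢ(T_out − Tᵢ) = 0
T_out = Σ ṁᵢCp,ᵢTᵢ / Σ ṁᵢCp,ᵢ
      = 607310 / 10345 = 58.705 °C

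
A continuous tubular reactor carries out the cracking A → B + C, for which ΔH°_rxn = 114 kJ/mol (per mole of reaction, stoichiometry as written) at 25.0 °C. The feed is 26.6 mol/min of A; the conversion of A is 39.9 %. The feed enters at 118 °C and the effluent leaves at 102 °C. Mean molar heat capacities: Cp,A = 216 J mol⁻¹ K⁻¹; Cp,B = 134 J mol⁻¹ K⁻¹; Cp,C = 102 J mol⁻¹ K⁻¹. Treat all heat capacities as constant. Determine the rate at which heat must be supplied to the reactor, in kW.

Q_in = 18.9 kW

Extent of reaction ξ = 0.399 × 26.6 = 10.613 mol/min
Reaction term: ξ·ΔH°_rxn = 10.613 × 114 = 1209.9 kJ/min
Sensible, feed 118→25 °C: -534.34 kJ/min
Outlet flows (mol/min): A 15.987, B 10.613, C 10.613
Sensible, products 25→102 °C: 458.76 kJ/min
Q = ΔH = 1134.3 kJ/min = 18.906 kW
Heat supplied = 18.906 kW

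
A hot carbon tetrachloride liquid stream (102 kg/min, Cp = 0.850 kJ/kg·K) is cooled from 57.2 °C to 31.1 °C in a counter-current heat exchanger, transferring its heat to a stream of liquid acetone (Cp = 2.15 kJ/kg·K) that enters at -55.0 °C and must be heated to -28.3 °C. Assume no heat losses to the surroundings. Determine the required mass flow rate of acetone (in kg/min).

Heat released by hot stream: Q = 102 × 0.850 × (57.2 − 31.1) = 2262.9 kJ/min
Energy balance on cold side (adiabatic exchanger): Q = ṁ_c·Cp_c·(T_c,out − T_c,in)
ṁ_c = 2262.9 / [2.15 × (-28.3 − -55.0)] = 39.419 kg/min

ṁ_c = 39.4 kg/min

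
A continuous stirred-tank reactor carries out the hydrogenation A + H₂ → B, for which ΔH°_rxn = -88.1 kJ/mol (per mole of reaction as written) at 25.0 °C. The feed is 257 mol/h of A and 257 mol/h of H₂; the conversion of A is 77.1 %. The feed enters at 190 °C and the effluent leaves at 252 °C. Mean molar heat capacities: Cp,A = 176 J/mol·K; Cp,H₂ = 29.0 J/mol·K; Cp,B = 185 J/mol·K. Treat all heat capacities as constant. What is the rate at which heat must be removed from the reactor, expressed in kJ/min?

Extent of reaction ξ = 0.771 × 257 = 198.15 mol/h
Reaction term: ξ·ΔH°_rxn = 198.15 × -88.1 = -17457 kJ/h
Sensible, feed 190→25 °C: -8693 kJ/h
Outlet flows (mol/h): A 58.853, H₂ 58.853, B 198.15
Sensible, products 25→252 °C: 11060 kJ/h
Q = ΔH = -15090 kJ/h = -4.1916 kW
Heat removed = 251.5 kJ/min

Q_out = 251 kJ/min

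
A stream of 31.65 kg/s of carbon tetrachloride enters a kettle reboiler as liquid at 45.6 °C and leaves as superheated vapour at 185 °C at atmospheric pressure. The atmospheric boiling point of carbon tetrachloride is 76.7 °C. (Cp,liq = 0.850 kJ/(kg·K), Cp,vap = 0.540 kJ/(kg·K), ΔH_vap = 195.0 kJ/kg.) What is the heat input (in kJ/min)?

liquid 45.6→76.7 °C: 26.435 kJ/kg
vaporisation at 76.7 °C: 195 kJ/kg
vapour 76.7→185 °C: 58.482 kJ/kg
Δh = 26.435 + 195 + 58.482 = 279.92 kJ/kg
Q = ṁ·Δh = 31.65 kg/s × 279.92 kJ/kg = 8859.4 kJ/s
|Q| = 8859.4 kW = 531560 kJ/min

Q = 532000 kJ/min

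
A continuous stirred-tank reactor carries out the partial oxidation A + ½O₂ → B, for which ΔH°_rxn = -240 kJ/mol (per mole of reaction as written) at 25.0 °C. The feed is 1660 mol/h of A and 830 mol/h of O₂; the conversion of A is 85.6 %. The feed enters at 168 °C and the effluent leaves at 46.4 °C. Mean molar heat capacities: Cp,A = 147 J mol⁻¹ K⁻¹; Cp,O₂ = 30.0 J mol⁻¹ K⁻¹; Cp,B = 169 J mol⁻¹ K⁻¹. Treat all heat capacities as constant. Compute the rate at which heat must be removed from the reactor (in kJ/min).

Extent of reaction ξ = 0.856 × 1660 = 1421 mol/h
Reaction term: ξ·ΔH°_rxn = 1421 × -240 = -341030 kJ/h
Sensible, feed 168→25 °C: -38456 kJ/h
Outlet flows (mol/h): A 239.04, O₂ 119.52, B 1421
Sensible, products 25→46.4 °C: 5967.7 kJ/h
Q = ΔH = -373520 kJ/h = -103.76 kW
Heat removed = 6225.3 kJ/min

Q_out = 6230 kJ/min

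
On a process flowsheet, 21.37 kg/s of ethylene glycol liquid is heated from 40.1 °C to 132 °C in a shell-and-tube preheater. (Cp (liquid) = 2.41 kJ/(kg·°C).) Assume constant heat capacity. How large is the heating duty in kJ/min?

Q = ṁ·Cp·ΔT = 21.37 × 2.41 × (132 − 40.1) = 4733 kJ/s
Heating duty = 283980 kJ/min

Q = 284000 kJ/min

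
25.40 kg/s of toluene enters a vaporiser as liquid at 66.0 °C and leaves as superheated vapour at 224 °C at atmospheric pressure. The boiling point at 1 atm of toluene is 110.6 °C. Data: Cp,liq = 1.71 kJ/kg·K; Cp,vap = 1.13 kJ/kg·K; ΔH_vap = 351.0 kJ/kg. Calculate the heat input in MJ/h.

liquid 66.0→110.6 °C: 76.266 kJ/kg
vaporisation at 110.6 °C: 351 kJ/kg
vapour 110.6→224 °C: 128.14 kJ/kg
Δh = 76.266 + 351 + 128.14 = 555.41 kJ/kg
Q = ṁ·Δh = 25.40 kg/s × 555.41 kJ/kg = 14107 kJ/s
|Q| = 14107 kW = 50787 MJ/h

Q = 50800 MJ/h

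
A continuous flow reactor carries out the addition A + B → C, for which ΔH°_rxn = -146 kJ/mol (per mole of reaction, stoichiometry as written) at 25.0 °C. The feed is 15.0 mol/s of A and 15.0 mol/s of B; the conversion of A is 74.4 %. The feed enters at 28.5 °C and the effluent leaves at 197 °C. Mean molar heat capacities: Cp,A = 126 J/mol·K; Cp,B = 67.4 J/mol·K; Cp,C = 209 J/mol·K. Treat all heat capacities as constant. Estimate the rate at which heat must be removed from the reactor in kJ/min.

Extent of reaction ξ = 0.744 × 15.0 = 11.16 mol/s
Reaction term: ξ·ΔH°_rxn = 11.16 × -146 = -1629.4 kJ/s
Sensible, feed 28.5→25 °C: -10.153 kJ/s
Outlet flows (mol/s): A 3.84, B 3.84, C 11.16
Sensible, products 25→197 °C: 528.92 kJ/s
Q = ΔH = -1110.6 kJ/s = -1110.6 kW
Heat removed = 66636 kJ/min

Q_out = 66600 kJ/min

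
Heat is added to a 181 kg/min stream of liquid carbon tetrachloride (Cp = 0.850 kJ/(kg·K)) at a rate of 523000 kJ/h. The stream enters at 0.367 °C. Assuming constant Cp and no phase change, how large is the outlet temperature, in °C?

Q = 523000 kJ/h = 8716.7 kJ/min
ΔT = Q/(ṁ·Cp) = 8716.7/(181×0.850) = 56.657 K
T_out = 0.367 + 56.657 = 57.024 °C

T_out = 57.0 °C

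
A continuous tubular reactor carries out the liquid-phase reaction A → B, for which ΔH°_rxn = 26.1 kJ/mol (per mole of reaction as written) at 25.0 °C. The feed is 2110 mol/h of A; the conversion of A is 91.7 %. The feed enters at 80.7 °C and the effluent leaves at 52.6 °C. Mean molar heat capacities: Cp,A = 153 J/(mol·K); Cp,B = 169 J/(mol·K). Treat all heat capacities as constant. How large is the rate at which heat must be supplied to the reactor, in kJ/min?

Q_in = 705 kJ/min

Extent of reaction ξ = 0.917 × 2110 = 1934.9 mol/h
Reaction term: ξ·ΔH°_rxn = 1934.9 × 26.1 = 50500 kJ/h
Sensible, feed 80.7→25 °C: -17982 kJ/h
Outlet flows (mol/h): A 175.13, B 1934.9
Sensible, products 25→52.6 °C: 9764.5 kJ/h
Q = ΔH = 42283 kJ/h = 11.745 kW
Heat supplied = 704.72 kJ/min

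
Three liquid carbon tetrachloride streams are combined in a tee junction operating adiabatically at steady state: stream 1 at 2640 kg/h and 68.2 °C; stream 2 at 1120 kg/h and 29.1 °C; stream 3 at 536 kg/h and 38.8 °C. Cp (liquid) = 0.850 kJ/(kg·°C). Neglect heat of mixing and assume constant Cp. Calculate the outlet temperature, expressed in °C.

No heat crosses the boundary, so H_out = H_in.
T_out = Σ ṁᵢCp,ᵢTᵢ / Σ ṁᵢCp,ᵢ
      = 198420 / 3651.6 = 54.338 °C

T_out = 54.3 °C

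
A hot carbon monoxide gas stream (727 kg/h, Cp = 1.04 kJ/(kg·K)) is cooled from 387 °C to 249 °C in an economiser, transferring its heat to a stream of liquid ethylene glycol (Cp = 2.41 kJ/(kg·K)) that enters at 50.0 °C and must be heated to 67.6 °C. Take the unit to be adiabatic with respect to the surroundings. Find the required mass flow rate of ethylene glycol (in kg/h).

ṁ_c = 2460 kg/h

Heat released by hot stream: Q = 727 × 1.04 × (387 − 249) = 104340 kJ/h
Energy balance on cold side (adiabatic exchanger): Q = ṁ_c·Cp_c·(T_c,out − T_c,in)
ṁ_c = 104340 / [2.41 × (67.6 − 50.0)] = 2459.9 kg/h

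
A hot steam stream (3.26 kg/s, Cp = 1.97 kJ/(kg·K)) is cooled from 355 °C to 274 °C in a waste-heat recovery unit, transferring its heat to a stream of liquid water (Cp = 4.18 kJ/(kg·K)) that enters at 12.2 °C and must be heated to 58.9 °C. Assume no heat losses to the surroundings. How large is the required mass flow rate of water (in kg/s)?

Heat released by hot stream: Q = 3.26 × 1.97 × (355 − 274) = 520.2 kJ/s
Energy balance on cold side (adiabatic exchanger): Q = ṁ_c·Cp_c·(T_c,out − T_c,in)
ṁ_c = 520.2 / [4.18 × (58.9 − 12.2)] = 2.6649 kg/s

ṁ_c = 2.66 kg/s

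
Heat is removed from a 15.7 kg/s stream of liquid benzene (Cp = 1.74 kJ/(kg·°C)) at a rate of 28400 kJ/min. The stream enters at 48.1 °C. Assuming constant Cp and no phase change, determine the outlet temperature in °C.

T_out = 30.8 °C

Q = 28400 kJ/min = 473.33 kJ/s
ΔT = Q/(ṁ·Cp) = 473.33/(15.7×1.74) = 17.327 K
T_out = 48.1 − 17.327 = 30.773 °C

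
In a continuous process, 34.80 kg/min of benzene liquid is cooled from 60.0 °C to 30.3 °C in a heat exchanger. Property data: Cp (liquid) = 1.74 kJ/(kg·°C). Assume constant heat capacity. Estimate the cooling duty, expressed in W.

Q = ṁ·Cp·ΔT = 34.80 × 1.74 × (30.3 − 60.0) = -1798.4 kJ/min
Converting: 1798.4 / 60 s = 29.973 kW
Cooling duty = 29973 W

Q_c = 30000 W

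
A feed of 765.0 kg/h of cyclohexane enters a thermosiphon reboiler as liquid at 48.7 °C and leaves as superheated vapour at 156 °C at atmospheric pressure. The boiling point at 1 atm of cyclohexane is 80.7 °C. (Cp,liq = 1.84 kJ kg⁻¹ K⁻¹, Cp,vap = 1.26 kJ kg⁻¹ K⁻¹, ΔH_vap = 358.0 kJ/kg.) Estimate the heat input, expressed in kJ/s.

liquid 48.7→80.7 °C: 58.88 kJ/kg
vaporisation at 80.7 °C: 358 kJ/kg
vapour 80.7→156 °C: 94.878 kJ/kg
Δh = 58.88 + 358 + 94.878 = 511.76 kJ/kg
Q = ṁ·Δh = 765.0 kg/h × 511.76 kJ/kg = 391490 kJ/h
|Q| = 108.75 kW

Q = 109 kJ/s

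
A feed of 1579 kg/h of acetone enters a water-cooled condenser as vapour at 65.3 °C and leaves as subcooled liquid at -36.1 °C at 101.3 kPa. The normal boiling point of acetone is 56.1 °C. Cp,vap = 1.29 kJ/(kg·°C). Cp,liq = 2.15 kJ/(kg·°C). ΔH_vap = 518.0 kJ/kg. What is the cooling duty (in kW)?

Q_c = 319 kW

vapour 65.3→56.1 °C: -11.868 kJ/kg
condensation at 56.1 °C: -518 kJ/kg
liquid 56.1→-36.1 °C: -198.23 kJ/kg
Δh = -11.868 + -518 + -198.23 = -728.1 kJ/kg
Q = ṁ·Δh = 1579 kg/h × -728.1 kJ/kg = -1.1497e+06 kJ/h
|Q| = 319.35 kW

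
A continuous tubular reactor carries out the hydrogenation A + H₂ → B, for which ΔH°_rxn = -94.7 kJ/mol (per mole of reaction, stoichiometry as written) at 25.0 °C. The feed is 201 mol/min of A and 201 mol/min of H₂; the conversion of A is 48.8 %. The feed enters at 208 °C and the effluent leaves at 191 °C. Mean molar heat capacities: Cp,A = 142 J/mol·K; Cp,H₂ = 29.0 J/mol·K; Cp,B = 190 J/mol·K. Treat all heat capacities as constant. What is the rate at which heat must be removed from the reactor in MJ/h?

Extent of reaction ξ = 0.488 × 201 = 98.088 mol/min
Reaction term: ξ·ΔH°_rxn = 98.088 × -94.7 = -9288.9 kJ/min
Sensible, feed 208→25 °C: -6289.9 kJ/min
Outlet flows (mol/min): A 102.91, H₂ 102.91, B 98.088
Sensible, products 25→191 °C: 6015 kJ/min
Q = ΔH = -9563.9 kJ/min = -159.4 kW
Heat removed = 573.83 MJ/h

Q_out = 574 MJ/h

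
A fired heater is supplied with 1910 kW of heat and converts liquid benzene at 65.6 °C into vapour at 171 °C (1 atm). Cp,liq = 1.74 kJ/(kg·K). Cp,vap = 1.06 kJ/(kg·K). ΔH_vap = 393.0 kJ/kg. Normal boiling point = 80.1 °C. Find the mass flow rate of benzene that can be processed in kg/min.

Δh = 1.74×(80.1−65.6) + 393.0 + 1.06×(171−80.1) = 514.58 kJ/kg
Q = 1910 kW = 1910 kJ/s = 114600 kJ/min
ṁ = Q/Δh = 114600 / 514.58 = 222.7 kg/min

ṁ = 223 kg/min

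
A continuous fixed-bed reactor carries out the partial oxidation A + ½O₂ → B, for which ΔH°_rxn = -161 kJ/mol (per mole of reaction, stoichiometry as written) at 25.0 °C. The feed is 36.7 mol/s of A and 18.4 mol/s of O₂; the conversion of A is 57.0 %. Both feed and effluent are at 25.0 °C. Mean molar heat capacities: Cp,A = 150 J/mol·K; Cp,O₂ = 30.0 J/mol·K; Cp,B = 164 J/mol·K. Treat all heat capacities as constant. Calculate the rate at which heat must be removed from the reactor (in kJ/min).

Extent of reaction ξ = 0.570 × 36.7 = 20.919 mol/s
Reaction term: ξ·ΔH°_rxn = 20.919 × -161 = -3368 kJ/s
Q = ΔH = -3368 kJ/s = -3368 kW
Heat removed = 202080 kJ/min

Q_out = 202000 kJ/min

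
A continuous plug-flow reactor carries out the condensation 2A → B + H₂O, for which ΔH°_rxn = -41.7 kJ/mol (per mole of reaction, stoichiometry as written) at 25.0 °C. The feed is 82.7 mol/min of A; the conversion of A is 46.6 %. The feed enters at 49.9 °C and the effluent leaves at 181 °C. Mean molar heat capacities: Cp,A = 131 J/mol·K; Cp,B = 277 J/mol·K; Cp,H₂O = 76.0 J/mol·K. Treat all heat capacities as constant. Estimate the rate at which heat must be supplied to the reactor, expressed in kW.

Q_in = 14.8 kW

Extent of reaction ξ = 0.466 × 82.7 / 2 = 19.269 mol/min
Reaction term: ξ·ΔH°_rxn = 19.269 × -41.7 = -803.52 kJ/min
Sensible, feed 49.9→25 °C: -269.76 kJ/min
Outlet flows (mol/min): A 44.162, B 19.269, H₂O 19.269
Sensible, products 25→181 °C: 1963.6 kJ/min
Q = ΔH = 890.32 kJ/min = 14.839 kW
Heat supplied = 14.839 kW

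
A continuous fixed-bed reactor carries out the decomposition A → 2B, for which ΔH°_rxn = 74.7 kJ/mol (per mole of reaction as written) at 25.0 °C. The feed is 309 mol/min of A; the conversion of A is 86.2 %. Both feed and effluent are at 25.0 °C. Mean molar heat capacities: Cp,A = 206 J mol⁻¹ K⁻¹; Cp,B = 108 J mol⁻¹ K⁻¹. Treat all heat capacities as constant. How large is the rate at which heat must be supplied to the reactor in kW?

Extent of reaction ξ = 0.862 × 309 = 266.36 mol/min
Reaction term: ξ·ΔH°_rxn = 266.36 × 74.7 = 19897 kJ/min
Q = ΔH = 19897 kJ/min = 331.62 kW
Heat supplied = 331.62 kW

Q_in = 332 kW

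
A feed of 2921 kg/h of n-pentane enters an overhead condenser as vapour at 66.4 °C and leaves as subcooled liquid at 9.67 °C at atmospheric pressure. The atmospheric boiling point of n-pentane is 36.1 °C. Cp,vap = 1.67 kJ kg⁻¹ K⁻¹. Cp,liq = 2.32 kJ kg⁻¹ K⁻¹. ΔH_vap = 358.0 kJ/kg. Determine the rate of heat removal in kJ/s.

vapour 66.4→36.1 °C: -50.601 kJ/kg
condensation at 36.1 °C: -358 kJ/kg
liquid 36.1→9.67 °C: -61.318 kJ/kg
Δh = -50.601 + -358 + -61.318 = -469.92 kJ/kg
Q = ṁ·Δh = 2921 kg/h × -469.92 kJ/kg = -1.3726e+06 kJ/h
|Q| = 381.29 kW

Q_c = 381 kJ/s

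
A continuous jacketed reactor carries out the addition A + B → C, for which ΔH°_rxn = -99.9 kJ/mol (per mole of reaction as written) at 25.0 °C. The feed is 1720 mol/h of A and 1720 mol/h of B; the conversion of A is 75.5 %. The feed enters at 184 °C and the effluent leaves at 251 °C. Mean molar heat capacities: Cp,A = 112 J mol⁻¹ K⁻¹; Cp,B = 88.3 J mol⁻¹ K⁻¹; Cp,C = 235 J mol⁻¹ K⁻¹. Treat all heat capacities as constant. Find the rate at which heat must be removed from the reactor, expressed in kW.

Q_out = 26.8 kW

Extent of reaction ξ = 0.755 × 1720 = 1298.6 mol/h
Reaction term: ξ·ΔH°_rxn = 1298.6 × -99.9 = -129730 kJ/h
Sensible, feed 184→25 °C: -54778 kJ/h
Outlet flows (mol/h): A 421.4, B 421.4, C 1298.6
Sensible, products 25→251 °C: 88044 kJ/h
Q = ΔH = -96464 kJ/h = -26.795 kW
Heat removed = 26.795 kW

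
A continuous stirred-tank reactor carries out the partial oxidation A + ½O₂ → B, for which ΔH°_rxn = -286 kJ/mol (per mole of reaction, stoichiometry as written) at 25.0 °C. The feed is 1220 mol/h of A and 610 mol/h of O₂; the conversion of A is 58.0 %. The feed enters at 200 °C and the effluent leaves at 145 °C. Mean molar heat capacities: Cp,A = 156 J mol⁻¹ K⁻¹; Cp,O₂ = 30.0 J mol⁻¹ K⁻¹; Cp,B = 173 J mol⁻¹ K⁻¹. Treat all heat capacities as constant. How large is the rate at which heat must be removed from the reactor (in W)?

Extent of reaction ξ = 0.580 × 1220 = 707.6 mol/h
Reaction term: ξ·ΔH°_rxn = 707.6 × -286 = -202370 kJ/h
Sensible, feed 200→25 °C: -36508 kJ/h
Outlet flows (mol/h): A 512.4, O₂ 256.2, B 707.6
Sensible, products 25→145 °C: 25204 kJ/h
Q = ΔH = -213680 kJ/h = -59.355 kW
Heat removed = 59355 W

Q_out = 59400 W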